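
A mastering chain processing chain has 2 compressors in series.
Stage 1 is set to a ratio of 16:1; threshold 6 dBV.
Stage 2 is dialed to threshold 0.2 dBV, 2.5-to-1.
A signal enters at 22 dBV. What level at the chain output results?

Stage 1: 16 dB above 6 dBV, reduced 16:1 to 1 dB above → 7 dBV.
Stage 2: 6.8 dB above 0.2 dBV, reduced 2.5:1 to 2.72 dB above → 2.92 dBV.

2.92 dBV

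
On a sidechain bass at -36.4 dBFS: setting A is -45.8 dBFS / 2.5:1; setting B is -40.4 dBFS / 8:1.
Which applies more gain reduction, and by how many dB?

A, by 2.14 dB

A: GR = 9.4 − 9.4/2.5 = 5.64 dB.
B: GR = 4 − 4/8 = 3.5 dB.
A applies 2.14 dB more gain reduction.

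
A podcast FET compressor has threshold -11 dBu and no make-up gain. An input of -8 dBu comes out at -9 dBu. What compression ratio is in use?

Input overshoot = -8 − (-11) = 3 dB; output overshoot = -9 − (-11) = 2 dB.
Ratio = 3 / 2 = 1.5.

1.5:1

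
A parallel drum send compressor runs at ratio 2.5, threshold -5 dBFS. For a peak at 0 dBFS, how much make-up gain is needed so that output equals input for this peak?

Overshoot 5 dB → 5/2.5 = 2 dB after compression, so the compressed level is -5 + 2 = -3 dBFS.
Make-up = target − compressed = 0 − (-3) = 3 dB.

3 dB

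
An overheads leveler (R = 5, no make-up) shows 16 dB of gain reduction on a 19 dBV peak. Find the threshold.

-1 dBV

Let T be the threshold. Output overshoot = (input overshoot)/R, so 3 − T = (19 − T)/5.
5·(3 − T) = 19 − T → 4·T = 15 − 19 = -4.
T = -4/4 = -1 dBV.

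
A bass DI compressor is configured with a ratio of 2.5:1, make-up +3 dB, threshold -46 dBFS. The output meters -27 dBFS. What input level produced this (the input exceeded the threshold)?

Stripping the +3 dB make-up gives -30 dBFS at the gain stage.
The compressed level sits -30 − (-46) = 16 dB over threshold.
Undo the ratio: input overshoot = 16 × 2.5 = 40 dB, giving input = -6 dBFS.

-6 dBFS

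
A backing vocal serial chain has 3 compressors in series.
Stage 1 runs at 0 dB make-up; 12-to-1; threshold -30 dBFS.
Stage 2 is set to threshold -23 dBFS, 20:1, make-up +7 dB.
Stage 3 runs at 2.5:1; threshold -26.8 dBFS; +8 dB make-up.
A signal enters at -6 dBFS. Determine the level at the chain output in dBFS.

-16.48 dBFS

Stage 1: overshoot 24 dB → 24/12 = 2 dB → -28 dBFS.
Stage 2: below threshold (-28 ≤ -23); passes unchanged; make-up brings it to -21 dBFS.
Stage 3: -21 dBFS is 5.8 dB over -26.8 dBFS; at 2.5:1 that becomes 2.32 dB over, giving -24.48 dBFS; +8 dB make-up → -16.48 dBFS.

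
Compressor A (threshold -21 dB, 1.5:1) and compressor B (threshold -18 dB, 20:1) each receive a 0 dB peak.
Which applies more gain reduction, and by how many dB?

B, by 10.1 dB

A: 21 dB over, compressed to 14 dB over, so 7 dB of GR.
B: 18 dB over, compressed to 0.9 dB over, so 17.1 dB of GR.
B reduces 10.1 dB more.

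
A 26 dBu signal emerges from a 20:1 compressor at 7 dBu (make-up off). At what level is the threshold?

6 dBu

Gain reduction = 26 − 7 = 19 dB; output overshoot = GR / (R − 1) = 19 / 19 = 1 dB.
Threshold = output − output overshoot = 7 − 1 = 6 dBu.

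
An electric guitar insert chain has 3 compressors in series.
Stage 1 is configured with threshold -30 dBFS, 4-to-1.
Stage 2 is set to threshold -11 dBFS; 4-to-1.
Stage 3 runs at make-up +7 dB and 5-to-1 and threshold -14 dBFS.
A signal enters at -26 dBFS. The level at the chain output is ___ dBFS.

Stage 1: overshoot 4 dB → 4/4 = 1 dB → -29 dBFS.
Stage 2: -29 dBFS is at or below the -11 dBFS threshold — no compression; output -29 dBFS.
Stage 3: -29 dBFS is at or below the -14 dBFS threshold — no compression; make-up brings it to -22 dBFS.

-22 dBFS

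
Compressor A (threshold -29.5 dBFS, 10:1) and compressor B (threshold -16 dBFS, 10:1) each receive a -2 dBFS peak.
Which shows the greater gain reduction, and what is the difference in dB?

A, by 12.15 dB

A: 27.5 dB over, compressed to 2.75 dB over, so 24.75 dB of GR.
B: 14 dB over, compressed to 1.4 dB over, so 12.6 dB of GR.
A applies 12.15 dB more gain reduction.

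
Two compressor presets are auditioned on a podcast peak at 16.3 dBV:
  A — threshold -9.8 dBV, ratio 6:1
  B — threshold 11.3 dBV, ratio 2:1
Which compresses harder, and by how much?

A: 26.1 dB over, compressed to 4.35 dB over, so 21.75 dB of GR.
B: 5 dB over, compressed to 2.5 dB over, so 2.5 dB of GR.
A reduces 19.25 dB more.

A, by 19.25 dB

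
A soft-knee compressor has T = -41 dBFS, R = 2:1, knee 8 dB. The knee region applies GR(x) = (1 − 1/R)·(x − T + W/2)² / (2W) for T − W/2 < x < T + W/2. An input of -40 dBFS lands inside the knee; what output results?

-40.78125 dBFS

x − T + W/2 = -40 − (-41) + 4 = 5.
GR = (1 − 1/2) × 5² / 16 = 0.5 × 25 / 16 = 0.78125 dB.
Output = -40 − 0.78125 = -40.78125 dBFS.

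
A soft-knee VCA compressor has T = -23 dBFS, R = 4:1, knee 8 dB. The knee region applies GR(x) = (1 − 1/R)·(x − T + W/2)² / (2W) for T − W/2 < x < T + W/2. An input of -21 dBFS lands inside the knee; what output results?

x − T + W/2 = -21 − (-23) + 4 = 6.
GR = (1 − 1/4) × 6² / 16 = 0.75 × 36 / 16 = 1.6875 dB.
Output = -21 − 1.6875 = -22.6875 dBFS.

-22.6875 dBFS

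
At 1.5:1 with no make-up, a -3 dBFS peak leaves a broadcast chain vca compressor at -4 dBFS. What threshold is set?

-6 dBFS

Gain reduction = -3 − (-4) = 1 dB; output overshoot = GR / (R − 1) = 1 / 0.5 = 2 dB.
Threshold = output − output overshoot = -4 − 2 = -6 dBFS.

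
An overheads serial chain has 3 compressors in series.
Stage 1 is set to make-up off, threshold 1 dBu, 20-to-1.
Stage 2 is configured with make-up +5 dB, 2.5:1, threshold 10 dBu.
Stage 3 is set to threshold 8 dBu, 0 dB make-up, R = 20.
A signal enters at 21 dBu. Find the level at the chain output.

7 dBu

Stage 1: 21 dBu is 20 dB over 1 dBu; at 20:1 that becomes 1 dB over, giving 2 dBu.
Stage 2: below threshold (2 ≤ 10); passes unchanged; make-up brings it to 7 dBu.
Stage 3: 7 dBu ≤ 8 dBu, so stage 3 doesn't engage; output 7 dBu.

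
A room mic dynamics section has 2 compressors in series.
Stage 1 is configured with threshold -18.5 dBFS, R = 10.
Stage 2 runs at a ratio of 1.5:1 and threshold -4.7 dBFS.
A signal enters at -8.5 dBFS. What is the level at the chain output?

-17.5 dBFS

Stage 1: 10 dB above -18.5 dBFS, reduced 10:1 to 1 dB above → -17.5 dBFS.
Stage 2: -17.5 dBFS is at or below the -4.7 dBFS threshold — no compression; output -17.5 dBFS.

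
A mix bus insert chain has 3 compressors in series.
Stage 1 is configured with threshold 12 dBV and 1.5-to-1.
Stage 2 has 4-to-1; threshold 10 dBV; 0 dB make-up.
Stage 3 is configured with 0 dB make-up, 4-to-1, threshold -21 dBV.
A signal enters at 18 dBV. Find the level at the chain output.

Stage 1: 6 dB above 12 dBV, reduced 1.5:1 to 4 dB above → 16 dBV.
Stage 2: overshoot 6 dB → 6/4 = 1.5 dB → 11.5 dBV.
Stage 3: 11.5 dBV is 32.5 dB over -21 dBV; at 4:1 that becomes 8.125 dB over, giving -12.875 dBV.

-12.875 dBV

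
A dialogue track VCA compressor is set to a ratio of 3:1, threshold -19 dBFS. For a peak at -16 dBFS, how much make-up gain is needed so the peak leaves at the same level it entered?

2 dB

The peak compresses to -19 + 3/3 = -18 dBFS.
To reach -16 dBFS requires -16 − (-18) = 2 dB of make-up.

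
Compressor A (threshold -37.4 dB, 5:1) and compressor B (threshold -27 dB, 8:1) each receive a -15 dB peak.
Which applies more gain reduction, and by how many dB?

A, by 7.42 dB

A: overshoot 22.4 dB → output overshoot 4.48 dB → GR 17.92 dB.
B: overshoot 12 dB → output overshoot 1.5 dB → GR 10.5 dB.
Difference: 7.42 dB in favour of A.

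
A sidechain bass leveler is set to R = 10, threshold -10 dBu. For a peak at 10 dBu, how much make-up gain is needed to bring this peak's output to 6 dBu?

14 dB

Overshoot 20 dB → 20/10 = 2 dB after compression, so the compressed level is -10 + 2 = -8 dBu.
Make-up = target − compressed = 6 − (-8) = 14 dB.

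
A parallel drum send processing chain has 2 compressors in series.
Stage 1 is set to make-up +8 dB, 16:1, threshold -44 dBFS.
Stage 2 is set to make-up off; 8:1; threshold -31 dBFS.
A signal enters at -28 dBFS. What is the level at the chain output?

-35 dBFS

Stage 1: overshoot 16 dB → 16/16 = 1 dB → -43 dBFS; +8 dB make-up → -35 dBFS.
Stage 2: -35 dBFS ≤ -31 dBFS, so stage 2 doesn't engage; output -35 dBFS.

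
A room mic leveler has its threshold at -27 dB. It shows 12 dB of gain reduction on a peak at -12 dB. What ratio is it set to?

5:1

Input overshoot = -12 − (-27) = 15 dB.
Output overshoot = 15 − 12 = 3 dB.
Ratio = input overshoot / output overshoot = 15 / 3 = 5.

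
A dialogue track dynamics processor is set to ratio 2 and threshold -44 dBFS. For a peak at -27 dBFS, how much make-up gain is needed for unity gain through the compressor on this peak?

8.5 dB

Overshoot 17 dB → 17/2 = 8.5 dB after compression, so the compressed level is -44 + 8.5 = -35.5 dBFS.
Make-up = target − compressed = -27 − (-35.5) = 8.5 dB.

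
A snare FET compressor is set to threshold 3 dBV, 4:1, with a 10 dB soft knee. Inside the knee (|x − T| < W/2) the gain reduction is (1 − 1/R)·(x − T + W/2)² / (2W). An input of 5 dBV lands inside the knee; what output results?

3.1625 dBV

x − T + W/2 = 5 − 3 + 5 = 7.
GR = (1 − 1/4) × 7² / 20 = 0.75 × 49 / 20 = 1.8375 dB.
Output = 5 − 1.8375 = 3.1625 dBV.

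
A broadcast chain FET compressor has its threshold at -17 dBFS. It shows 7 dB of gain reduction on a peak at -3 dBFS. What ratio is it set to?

Input overshoot = -3 − (-17) = 14 dB.
Output overshoot = 14 − 7 = 7 dB.
Ratio = input overshoot / output overshoot = 14 / 7 = 2.

2:1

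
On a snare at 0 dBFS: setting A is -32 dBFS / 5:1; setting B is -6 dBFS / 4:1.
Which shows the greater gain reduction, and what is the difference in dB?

A: 32 dB over, compressed to 6.4 dB over, so 25.6 dB of GR.
B: 6 dB over, compressed to 1.5 dB over, so 4.5 dB of GR.
A applies 21.1 dB more gain reduction.

A, by 21.1 dB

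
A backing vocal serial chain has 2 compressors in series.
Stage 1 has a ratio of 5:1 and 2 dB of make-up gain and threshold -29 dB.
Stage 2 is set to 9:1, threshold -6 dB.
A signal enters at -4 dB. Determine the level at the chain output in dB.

Stage 1: -4 dB is 25 dB over -29 dB; at 5:1 that becomes 5 dB over, giving -24 dB; +2 dB make-up → -22 dB.
Stage 2: -22 dB ≤ -6 dB, so stage 2 doesn't engage; output -22 dB.

-22 dB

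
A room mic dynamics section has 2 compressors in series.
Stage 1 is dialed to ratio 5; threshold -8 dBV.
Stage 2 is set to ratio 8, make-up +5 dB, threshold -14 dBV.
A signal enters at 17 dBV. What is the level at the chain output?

-7.625 dBV

Stage 1: 25 dB above -8 dBV, reduced 5:1 to 5 dB above → -3 dBV.
Stage 2: -3 dBV is 11 dB over -14 dBV; at 8:1 that becomes 1.375 dB over, giving -12.625 dBV; +5 dB make-up → -7.625 dBV.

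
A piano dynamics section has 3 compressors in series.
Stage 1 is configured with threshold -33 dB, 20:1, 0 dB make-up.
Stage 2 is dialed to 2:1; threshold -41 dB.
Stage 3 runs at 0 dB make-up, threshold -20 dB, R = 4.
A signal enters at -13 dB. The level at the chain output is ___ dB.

-36.5 dB

Stage 1: 20 dB above -33 dB, reduced 20:1 to 1 dB above → -32 dB.
Stage 2: -32 dB is 9 dB over -41 dB; at 2:1 that becomes 4.5 dB over, giving -36.5 dB.
Stage 3: below threshold (-36.5 ≤ -20); passes unchanged; output -36.5 dB.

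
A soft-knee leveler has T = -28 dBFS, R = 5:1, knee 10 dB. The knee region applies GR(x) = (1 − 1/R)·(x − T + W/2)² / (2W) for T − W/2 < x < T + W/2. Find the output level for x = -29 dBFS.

-29.64 dBFS

x − T + W/2 = -29 − (-28) + 5 = 4.
GR = (1 − 1/5) × 4² / 20 = 0.8 × 16 / 20 = 0.64 dB.
Output = -29 − 0.64 = -29.64 dBFS.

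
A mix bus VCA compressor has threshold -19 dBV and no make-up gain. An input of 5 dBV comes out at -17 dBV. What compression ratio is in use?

12:1

Input overshoot = 5 − (-19) = 24 dB; output overshoot = -17 − (-19) = 2 dB.
Ratio = 24 / 2 = 12.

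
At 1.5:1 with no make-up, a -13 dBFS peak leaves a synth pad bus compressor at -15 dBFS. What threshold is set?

-19 dBFS

Let T be the threshold. Output overshoot = (input overshoot)/R, so -15 − T = (-13 − T)/1.5.
1.5·(-15 − T) = -13 − T → 0.5·T = -22.5 − (-13) = -9.5.
T = -9.5/0.5 = -19 dBFS.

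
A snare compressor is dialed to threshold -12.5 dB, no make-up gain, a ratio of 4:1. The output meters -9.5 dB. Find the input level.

-0.5 dB

Post-compression overshoot = -9.5 − (-12.5) = 3 dB.
Before 4:1 compression the overshoot was 3 × 4 = 12 dB, so input = -12.5 + 12 = -0.5 dB.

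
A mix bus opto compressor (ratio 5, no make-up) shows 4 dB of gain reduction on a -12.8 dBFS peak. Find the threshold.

-17.8 dBFS

Gain reduction = -12.8 − (-16.8) = 4 dB; output overshoot = GR / (R − 1) = 4 / 4 = 1 dB.
Threshold = output − output overshoot = -16.8 − 1 = -17.8 dBFS.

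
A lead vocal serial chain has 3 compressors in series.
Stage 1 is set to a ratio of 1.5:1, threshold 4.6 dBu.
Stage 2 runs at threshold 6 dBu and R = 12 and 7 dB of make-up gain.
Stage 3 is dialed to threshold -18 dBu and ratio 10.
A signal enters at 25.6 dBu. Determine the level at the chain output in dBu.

Stage 1: overshoot 21 dB → 21/1.5 = 14 dB → 18.6 dBu.
Stage 2: 12.6 dB above 6 dBu, reduced 12:1 to 1.05 dB above → 7.05 dBu; +7 dB make-up → 14.05 dBu.
Stage 3: 14.05 dBu is 32.05 dB over -18 dBu; at 10:1 that becomes 3.205 dB over, giving -14.795 dBu.

-14.795 dBu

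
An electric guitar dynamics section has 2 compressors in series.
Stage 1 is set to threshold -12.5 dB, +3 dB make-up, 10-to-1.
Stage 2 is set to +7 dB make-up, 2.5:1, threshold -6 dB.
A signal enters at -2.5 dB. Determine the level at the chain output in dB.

Stage 1: 10 dB above -12.5 dB, reduced 10:1 to 1 dB above → -11.5 dB; +3 dB make-up → -8.5 dB.
Stage 2: below threshold (-8.5 ≤ -6); passes unchanged; make-up brings it to -1.5 dB.

-1.5 dB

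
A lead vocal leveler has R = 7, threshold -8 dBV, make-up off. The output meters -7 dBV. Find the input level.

That's 1 dB above the -8 dBV threshold.
Undo the ratio: input overshoot = 1 × 7 = 7 dB, giving input = -1 dBV.

-1 dBV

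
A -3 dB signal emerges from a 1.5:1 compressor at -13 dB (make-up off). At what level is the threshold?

-33 dB

Let T be the threshold. Output overshoot = (input overshoot)/R, so -13 − T = (-3 − T)/1.5.
1.5·(-13 − T) = -3 − T → 0.5·T = -19.5 − (-3) = -16.5.
T = -16.5/0.5 = -33 dB.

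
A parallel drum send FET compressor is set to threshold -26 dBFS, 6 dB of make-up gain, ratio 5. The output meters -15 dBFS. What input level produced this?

-1 dBFS

Before make-up, the level was -15 − 6 = -21 dBFS.
Post-compression overshoot = -21 − (-26) = 5 dB.
Input overshoot = R × output overshoot = 25 dB → input = -26 + 25 = -1 dBFS.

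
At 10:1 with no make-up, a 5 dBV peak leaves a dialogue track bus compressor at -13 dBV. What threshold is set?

-15 dBV

Input is 20 dB above T (since output overshoot × R = input overshoot: (-13 − T)·10 = 5 − T gives T = -15 dBV).
Check: -15 + (5 − (-15))/10 = -15 + 2 = -13 dBV. ✓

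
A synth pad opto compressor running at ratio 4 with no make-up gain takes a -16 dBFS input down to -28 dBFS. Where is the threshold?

Gain reduction = -16 − (-28) = 12 dB; output overshoot = GR / (R − 1) = 12 / 3 = 4 dB.
Threshold = output − output overshoot = -28 − 4 = -32 dBFS.

-32 dBFS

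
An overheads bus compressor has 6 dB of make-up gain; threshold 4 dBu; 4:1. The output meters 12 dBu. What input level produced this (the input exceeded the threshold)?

12 dBu

Stripping the +6 dB make-up gives 6 dBu at the gain stage.
Post-compression overshoot = 6 − 4 = 2 dB.
Before 4:1 compression the overshoot was 2 × 4 = 8 dB, so input = 4 + 8 = 12 dBu.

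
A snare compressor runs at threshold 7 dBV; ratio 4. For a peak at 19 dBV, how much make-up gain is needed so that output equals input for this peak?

9 dB

Without make-up, output = threshold + overshoot/4 = 7 + 3 = 10 dBV.
Gap to target: 9 dB.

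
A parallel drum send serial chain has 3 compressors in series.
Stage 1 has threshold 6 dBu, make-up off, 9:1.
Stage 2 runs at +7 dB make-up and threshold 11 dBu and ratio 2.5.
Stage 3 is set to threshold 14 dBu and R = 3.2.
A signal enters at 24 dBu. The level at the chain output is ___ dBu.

Stage 1: overshoot 18 dB → 18/9 = 2 dB → 8 dBu.
Stage 2: 8 dBu is at or below the 11 dBu threshold — no compression; make-up brings it to 15 dBu.
Stage 3: 15 dBu is 1 dB over 14 dBu; at 3.2:1 that becomes 0.3125 dB over, giving 14.3125 dBu.

14.3125 dBu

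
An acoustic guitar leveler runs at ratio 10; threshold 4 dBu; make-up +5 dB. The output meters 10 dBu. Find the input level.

Before make-up, the level was 10 − 5 = 5 dBu.
That's 1 dB above the 4 dBu threshold.
Undo the ratio: input overshoot = 1 × 10 = 10 dB, giving input = 14 dBu.

14 dBu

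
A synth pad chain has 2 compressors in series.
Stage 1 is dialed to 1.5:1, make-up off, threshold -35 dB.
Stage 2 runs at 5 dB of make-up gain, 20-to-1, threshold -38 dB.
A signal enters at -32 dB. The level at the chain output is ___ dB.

-32.75 dB

Stage 1: overshoot 3 dB → 3/1.5 = 2 dB → -33 dB.
Stage 2: -33 dB is 5 dB over -38 dB; at 20:1 that becomes 0.25 dB over, giving -37.75 dB; +5 dB make-up → -32.75 dB.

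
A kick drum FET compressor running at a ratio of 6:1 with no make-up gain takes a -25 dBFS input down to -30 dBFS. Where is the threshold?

Input is 6 dB above T (since output overshoot × R = input overshoot: (-30 − T)·6 = -25 − T gives T = -31 dBFS).
Check: -31 + (-25 − (-31))/6 = -31 + 1 = -30 dBFS. ✓

-31 dBFS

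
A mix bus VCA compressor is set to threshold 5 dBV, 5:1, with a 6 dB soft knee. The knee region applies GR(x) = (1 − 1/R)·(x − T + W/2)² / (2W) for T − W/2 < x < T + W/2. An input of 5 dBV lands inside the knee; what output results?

x − T + W/2 = 5 − 5 + 3 = 3.
GR = (1 − 1/5) × 3² / 12 = 0.8 × 9 / 12 = 0.6 dB.
Output = 5 − 0.6 = 4.4 dBV.

4.4 dBV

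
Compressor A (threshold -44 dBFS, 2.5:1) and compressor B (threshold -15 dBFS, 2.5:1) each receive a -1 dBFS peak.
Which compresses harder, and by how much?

A: overshoot 43 dB → output overshoot 17.2 dB → GR 25.8 dB.
B: overshoot 14 dB → output overshoot 5.6 dB → GR 8.4 dB.
Difference: 17.4 dB in favour of A.

A, by 17.4 dB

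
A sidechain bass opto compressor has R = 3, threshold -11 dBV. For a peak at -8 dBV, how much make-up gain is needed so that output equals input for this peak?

Without make-up, output = threshold + overshoot/3 = -11 + 1 = -10 dBV.
Gap to target: 2 dB.

2 dB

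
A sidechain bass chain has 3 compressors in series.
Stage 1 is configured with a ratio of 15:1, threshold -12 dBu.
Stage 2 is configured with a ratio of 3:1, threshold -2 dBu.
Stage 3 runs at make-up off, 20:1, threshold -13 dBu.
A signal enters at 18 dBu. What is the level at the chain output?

Stage 1: 30 dB above -12 dBu, reduced 15:1 to 2 dB above → -10 dBu.
Stage 2: below threshold (-10 ≤ -2); passes unchanged; output -10 dBu.
Stage 3: overshoot 3 dB → 3/20 = 0.15 dB → -12.85 dBu.

-12.85 dBu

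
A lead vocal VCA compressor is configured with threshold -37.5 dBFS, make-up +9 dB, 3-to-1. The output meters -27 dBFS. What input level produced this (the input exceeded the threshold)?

Stripping the +9 dB make-up gives -36 dBFS at the gain stage.
That's 1.5 dB above the -37.5 dBFS threshold.
Undo the ratio: input overshoot = 1.5 × 3 = 4.5 dB, giving input = -33 dBFS.

-33 dBFS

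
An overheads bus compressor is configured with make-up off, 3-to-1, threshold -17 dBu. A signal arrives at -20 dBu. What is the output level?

-20 dBu is 3 dB below the -17 dBu threshold, so no gain reduction is applied.
Output = input = -20 dBu.

-20 dBu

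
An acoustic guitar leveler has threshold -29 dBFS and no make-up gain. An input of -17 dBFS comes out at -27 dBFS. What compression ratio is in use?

6:1

Input overshoot = -17 − (-29) = 12 dB; output overshoot = -27 − (-29) = 2 dB.
Ratio = 12 / 2 = 6.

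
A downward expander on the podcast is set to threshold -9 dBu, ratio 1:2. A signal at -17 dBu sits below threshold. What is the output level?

-25 dBu

Undershoot = (-9) − (-17) = 8 dB.
At 1:2, that expands to 16 dB under threshold.
Output = -9 − 16 = -25 dBu.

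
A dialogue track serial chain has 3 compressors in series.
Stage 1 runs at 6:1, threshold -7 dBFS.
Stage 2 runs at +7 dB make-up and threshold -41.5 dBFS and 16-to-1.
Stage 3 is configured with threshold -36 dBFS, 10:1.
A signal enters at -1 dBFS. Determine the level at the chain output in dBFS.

Stage 1: overshoot 6 dB → 6/6 = 1 dB → -6 dBFS.
Stage 2: 35.5 dB above -41.5 dBFS, reduced 16:1 to 2.21875 dB above → -39.28125 dBFS; +7 dB make-up → -32.28125 dBFS.
Stage 3: overshoot 3.71875 dB → 3.71875/10 = 0.371875 dB → -35.628125 dBFS.

-35.628125 dBFS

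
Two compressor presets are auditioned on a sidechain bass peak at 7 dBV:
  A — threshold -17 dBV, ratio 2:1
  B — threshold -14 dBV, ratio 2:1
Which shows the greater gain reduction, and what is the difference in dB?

A, by 1.5 dB

A: 24 dB over, compressed to 12 dB over, so 12 dB of GR.
B: 21 dB over, compressed to 10.5 dB over, so 10.5 dB of GR.
A reduces 1.5 dB more.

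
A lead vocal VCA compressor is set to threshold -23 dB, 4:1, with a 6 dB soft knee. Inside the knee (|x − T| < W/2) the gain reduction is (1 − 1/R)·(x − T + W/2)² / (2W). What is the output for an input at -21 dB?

x − T + W/2 = -21 − (-23) + 3 = 5.
GR = (1 − 1/4) × 5² / 12 = 0.75 × 25 / 12 = 1.5625 dB.
Output = -21 − 1.5625 = -22.5625 dB.

-22.5625 dB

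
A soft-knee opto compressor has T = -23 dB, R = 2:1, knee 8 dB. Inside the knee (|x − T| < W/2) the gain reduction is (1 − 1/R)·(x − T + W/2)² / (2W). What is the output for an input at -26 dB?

x − T + W/2 = -26 − (-23) + 4 = 1.
GR = (1 − 1/2) × 1² / 16 = 0.5 × 1 / 16 = 0.03125 dB.
Output = -26 − 0.03125 = -26.03125 dB.

-26.03125 dB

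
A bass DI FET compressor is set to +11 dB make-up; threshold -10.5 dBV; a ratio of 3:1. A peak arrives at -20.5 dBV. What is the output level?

-20.5 dBV is 10 dB below the -10.5 dBV threshold, so no gain reduction is applied.
Make-up gain adds 11 dB: -20.5 + 11 = -9.5 dBV.

-9.5 dBV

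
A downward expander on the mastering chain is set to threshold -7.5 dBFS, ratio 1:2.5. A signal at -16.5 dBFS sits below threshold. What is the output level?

Undershoot = (-7.5) − (-16.5) = 9 dB.
At 1:2.5, that expands to 22.5 dB under threshold.
Output = -7.5 − 22.5 = -30 dBFS.

-30 dBFS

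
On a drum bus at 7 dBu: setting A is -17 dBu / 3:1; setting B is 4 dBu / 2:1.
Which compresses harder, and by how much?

A: 24 dB over, compressed to 8 dB over, so 16 dB of GR.
B: 3 dB over, compressed to 1.5 dB over, so 1.5 dB of GR.
Difference: 14.5 dB in favour of A.

A, by 14.5 dB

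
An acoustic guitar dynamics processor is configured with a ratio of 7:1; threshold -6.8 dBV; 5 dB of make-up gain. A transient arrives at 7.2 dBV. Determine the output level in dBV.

0.2 dBV

Overshoot: 7.2 − (-6.8) = 14 dB.
The 14 dB excess becomes 2 dB after 7:1 reduction.
That puts the output at -4.8 dBV; make-up adds 5 dB, giving 0.2 dBV.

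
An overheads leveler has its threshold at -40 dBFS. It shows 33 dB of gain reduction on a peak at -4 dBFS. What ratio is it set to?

12:1

Input overshoot = -4 − (-40) = 36 dB.
Output overshoot = 36 − 33 = 3 dB.
Ratio = input overshoot / output overshoot = 36 / 3 = 12.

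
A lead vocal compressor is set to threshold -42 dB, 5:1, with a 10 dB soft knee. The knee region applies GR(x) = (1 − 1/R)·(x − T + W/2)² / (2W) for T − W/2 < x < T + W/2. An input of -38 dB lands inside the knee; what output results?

x − T + W/2 = -38 − (-42) + 5 = 9.
GR = (1 − 1/5) × 9² / 20 = 0.8 × 81 / 20 = 3.24 dB.
Output = -38 − 3.24 = -41.24 dB.

-41.24 dB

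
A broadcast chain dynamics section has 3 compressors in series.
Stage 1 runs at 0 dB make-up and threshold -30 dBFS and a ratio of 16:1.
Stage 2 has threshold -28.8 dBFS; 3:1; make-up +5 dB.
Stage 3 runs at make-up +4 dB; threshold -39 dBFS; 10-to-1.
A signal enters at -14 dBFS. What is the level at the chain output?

Stage 1: -14 dBFS is 16 dB over -30 dBFS; at 16:1 that becomes 1 dB over, giving -29 dBFS.
Stage 2: below threshold (-29 ≤ -28.8); passes unchanged; make-up brings it to -24 dBFS.
Stage 3: 15 dB above -39 dBFS, reduced 10:1 to 1.5 dB above → -37.5 dBFS; +4 dB make-up → -33.5 dBFS.

-33.5 dBFS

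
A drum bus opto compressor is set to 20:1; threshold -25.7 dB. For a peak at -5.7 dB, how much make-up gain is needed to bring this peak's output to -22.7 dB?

Without make-up, output = threshold + overshoot/20 = -25.7 + 1 = -24.7 dB.
Gap to target: 2 dB.

2 dB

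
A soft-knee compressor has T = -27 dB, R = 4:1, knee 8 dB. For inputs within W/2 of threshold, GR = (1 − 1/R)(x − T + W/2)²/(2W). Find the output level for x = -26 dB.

-27.171875 dB

x − T + W/2 = -26 − (-27) + 4 = 5.
GR = (1 − 1/4) × 5² / 16 = 0.75 × 25 / 16 = 1.171875 dB.
Output = -26 − 1.171875 = -27.171875 dB.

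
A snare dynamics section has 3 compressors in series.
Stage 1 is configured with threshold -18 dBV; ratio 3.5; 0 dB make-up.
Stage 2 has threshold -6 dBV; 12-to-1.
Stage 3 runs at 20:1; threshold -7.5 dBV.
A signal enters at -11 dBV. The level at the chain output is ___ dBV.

Stage 1: 7 dB above -18 dBV, reduced 3.5:1 to 2 dB above → -16 dBV.
Stage 2: -16 dBV is at or below the -6 dBV threshold — no compression; output -16 dBV.
Stage 3: below threshold (-16 ≤ -7.5); passes unchanged; output -16 dBV.

-16 dBV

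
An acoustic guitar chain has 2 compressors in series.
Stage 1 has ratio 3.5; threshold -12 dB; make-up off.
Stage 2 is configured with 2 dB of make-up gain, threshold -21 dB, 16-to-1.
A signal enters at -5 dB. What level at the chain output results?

-18.3125 dB

Stage 1: overshoot 7 dB → 7/3.5 = 2 dB → -10 dB.
Stage 2: 11 dB above -21 dB, reduced 16:1 to 0.6875 dB above → -20.3125 dB; +2 dB make-up → -18.3125 dB.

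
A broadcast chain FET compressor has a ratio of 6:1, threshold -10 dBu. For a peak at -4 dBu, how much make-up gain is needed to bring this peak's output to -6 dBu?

3 dB

Overshoot 6 dB → 6/6 = 1 dB after compression, so the compressed level is -10 + 1 = -9 dBu.
Make-up = target − compressed = -6 − (-9) = 3 dB.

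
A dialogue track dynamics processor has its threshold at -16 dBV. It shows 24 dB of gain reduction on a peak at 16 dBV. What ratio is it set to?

Input overshoot = 16 − (-16) = 32 dB.
Output overshoot = 32 − 24 = 8 dB.
Ratio = input overshoot / output overshoot = 32 / 8 = 4.

4:1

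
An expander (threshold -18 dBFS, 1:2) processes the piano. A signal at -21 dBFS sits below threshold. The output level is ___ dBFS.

-24 dBFS

The input is 3 dB below the -18 dBFS threshold.
A 1:2 expander multiplies undershoot by 2: 3 × 2 = 6 dB below threshold.
Output = -18 − 6 = -24 dBFS.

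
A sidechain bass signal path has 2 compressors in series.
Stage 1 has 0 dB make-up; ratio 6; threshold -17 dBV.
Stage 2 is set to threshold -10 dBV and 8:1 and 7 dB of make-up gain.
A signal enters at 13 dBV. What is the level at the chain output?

-5 dBV

Stage 1: overshoot 30 dB → 30/6 = 5 dB → -12 dBV.
Stage 2: -12 dBV ≤ -10 dBV, so stage 2 doesn't engage; make-up brings it to -5 dBV.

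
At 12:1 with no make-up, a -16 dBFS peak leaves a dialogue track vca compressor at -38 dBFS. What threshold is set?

-40 dBFS

Let T be the threshold. Output overshoot = (input overshoot)/R, so -38 − T = (-16 − T)/12.
12·(-38 − T) = -16 − T → 11·T = -456 − (-16) = -440.
T = -440/11 = -40 dBFS.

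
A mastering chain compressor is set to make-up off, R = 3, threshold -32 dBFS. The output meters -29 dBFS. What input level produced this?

Post-compression overshoot = -29 − (-32) = 3 dB.
Undo the ratio: input overshoot = 3 × 3 = 9 dB, giving input = -23 dBFS.

-23 dBFS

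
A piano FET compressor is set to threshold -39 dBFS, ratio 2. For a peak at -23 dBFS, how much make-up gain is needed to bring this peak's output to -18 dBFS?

13 dB

Overshoot 16 dB → 16/2 = 8 dB after compression, so the compressed level is -39 + 8 = -31 dBFS.
Make-up = target − compressed = -18 − (-31) = 13 dB.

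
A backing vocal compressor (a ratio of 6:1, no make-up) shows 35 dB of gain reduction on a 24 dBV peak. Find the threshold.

-18 dBV

Gain reduction = 24 − (-11) = 35 dB; output overshoot = GR / (R − 1) = 35 / 5 = 7 dB.
Threshold = output − output overshoot = -11 − 7 = -18 dBV.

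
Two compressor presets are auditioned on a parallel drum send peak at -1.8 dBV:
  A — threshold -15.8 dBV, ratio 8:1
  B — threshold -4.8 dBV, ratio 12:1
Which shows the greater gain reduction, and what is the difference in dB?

A: GR = 14 − 14/8 = 12.25 dB.
B: GR = 3 − 3/12 = 2.75 dB.
A reduces 9.5 dB more.

A, by 9.5 dB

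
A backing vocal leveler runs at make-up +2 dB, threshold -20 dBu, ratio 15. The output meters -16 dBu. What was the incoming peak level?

10 dBu

Remove make-up: -16 − 2 = -18 dBu.
Post-compression overshoot = -18 − (-20) = 2 dB.
Input overshoot = R × output overshoot = 30 dB → input = -20 + 30 = 10 dBu.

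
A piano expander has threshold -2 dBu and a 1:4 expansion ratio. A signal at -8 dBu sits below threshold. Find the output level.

Below threshold, a 1:4 expander applies gain = (4−1)×(T − x) of attenuation.
(4−1) × 6 = 18 dB, so output = -8 − 18 = -26 dBu.

-26 dBu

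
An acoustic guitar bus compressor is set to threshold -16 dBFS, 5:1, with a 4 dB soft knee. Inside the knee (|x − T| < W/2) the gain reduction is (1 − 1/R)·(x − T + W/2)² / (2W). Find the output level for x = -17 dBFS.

x − T + W/2 = -17 − (-16) + 2 = 1.
GR = (1 − 1/5) × 1² / 8 = 0.8 × 1 / 8 = 0.1 dB.
Output = -17 − 0.1 = -17.1 dBFS.

-17.1 dBFS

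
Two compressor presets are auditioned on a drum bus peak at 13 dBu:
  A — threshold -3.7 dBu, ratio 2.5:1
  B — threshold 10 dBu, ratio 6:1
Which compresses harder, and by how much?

A: GR = 16.7 − 16.7/2.5 = 10.02 dB.
B: GR = 3 − 3/6 = 2.5 dB.
A reduces 7.52 dB more.

A, by 7.52 dB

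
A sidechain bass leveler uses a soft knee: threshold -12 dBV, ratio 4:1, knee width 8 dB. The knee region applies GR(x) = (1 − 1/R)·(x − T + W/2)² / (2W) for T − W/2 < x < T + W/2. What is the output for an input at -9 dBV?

x − T + W/2 = -9 − (-12) + 4 = 7.
GR = (1 − 1/4) × 7² / 16 = 0.75 × 49 / 16 = 2.296875 dB.
Output = -9 − 2.296875 = -11.296875 dBV.

-11.296875 dBV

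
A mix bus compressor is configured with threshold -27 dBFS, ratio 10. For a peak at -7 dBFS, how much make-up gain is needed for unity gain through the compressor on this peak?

Without make-up, output = threshold + overshoot/10 = -27 + 2 = -25 dBFS.
Gap to target: 18 dB.

18 dB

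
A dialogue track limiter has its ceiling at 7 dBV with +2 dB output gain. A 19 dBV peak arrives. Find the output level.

9 dBV

A brickwall limiter is an ∞:1 compressor: any input above the ceiling is clamped to 7 dBV.
Output gain then adds 2 dB: 7 + 2 = 9 dBV.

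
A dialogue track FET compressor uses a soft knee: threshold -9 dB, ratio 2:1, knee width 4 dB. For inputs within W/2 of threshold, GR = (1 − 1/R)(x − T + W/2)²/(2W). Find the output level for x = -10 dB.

-10.0625 dB

x − T + W/2 = -10 − (-9) + 2 = 1.
GR = (1 − 1/2) × 1² / 8 = 0.5 × 1 / 8 = 0.0625 dB.
Output = -10 − 0.0625 = -10.0625 dB.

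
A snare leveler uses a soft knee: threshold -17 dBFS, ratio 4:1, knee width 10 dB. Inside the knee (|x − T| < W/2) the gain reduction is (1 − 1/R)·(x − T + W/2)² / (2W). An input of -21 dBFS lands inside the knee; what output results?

-21.0375 dBFS

x − T + W/2 = -21 − (-17) + 5 = 1.
GR = (1 − 1/4) × 1² / 20 = 0.75 × 1 / 20 = 0.0375 dB.
Output = -21 − 0.0375 = -21.0375 dBFS.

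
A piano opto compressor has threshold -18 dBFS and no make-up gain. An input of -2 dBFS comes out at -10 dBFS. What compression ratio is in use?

Input overshoot = -2 − (-18) = 16 dB; output overshoot = -10 − (-18) = 8 dB.
Ratio = 16 / 8 = 2.

2:1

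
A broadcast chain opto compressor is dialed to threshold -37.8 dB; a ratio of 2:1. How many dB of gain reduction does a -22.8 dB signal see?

7.5 dB

Overshoot = -22.8 − (-37.8) = 15 dB.
After 2:1 compression the overshoot becomes 15/2 = 7.5 dB.
GR = overshoot in − overshoot out = 15 − 7.5 = 7.5 dB.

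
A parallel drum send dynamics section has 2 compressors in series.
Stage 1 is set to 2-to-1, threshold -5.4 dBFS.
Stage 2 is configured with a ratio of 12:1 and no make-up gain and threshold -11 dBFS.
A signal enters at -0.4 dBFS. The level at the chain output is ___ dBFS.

Stage 1: -0.4 dBFS is 5 dB over -5.4 dBFS; at 2:1 that becomes 2.5 dB over, giving -2.9 dBFS.
Stage 2: 8.1 dB above -11 dBFS, reduced 12:1 to 0.675 dB above → -10.325 dBFS.

-10.325 dBFS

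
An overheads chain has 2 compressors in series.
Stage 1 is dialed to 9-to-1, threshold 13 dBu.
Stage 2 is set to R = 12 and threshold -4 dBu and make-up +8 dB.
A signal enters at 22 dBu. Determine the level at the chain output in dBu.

5.5 dBu

Stage 1: 9 dB above 13 dBu, reduced 9:1 to 1 dB above → 14 dBu.
Stage 2: overshoot 18 dB → 18/12 = 1.5 dB → -2.5 dBu; +8 dB make-up → 5.5 dBu.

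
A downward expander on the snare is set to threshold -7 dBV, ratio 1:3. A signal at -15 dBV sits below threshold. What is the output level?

Below threshold, a 1:3 expander applies gain = (3−1)×(T − x) of attenuation.
(3−1) × 8 = 16 dB, so output = -15 − 16 = -31 dBV.

-31 dBV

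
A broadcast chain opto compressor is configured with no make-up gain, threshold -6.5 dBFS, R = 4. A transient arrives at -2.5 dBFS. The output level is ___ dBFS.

-5.5 dBFS

-2.5 dBFS sits 4 dB over threshold.
The 4 dB excess becomes 1 dB after 4:1 reduction.
Output = -6.5 + 1 = -5.5 dBFS.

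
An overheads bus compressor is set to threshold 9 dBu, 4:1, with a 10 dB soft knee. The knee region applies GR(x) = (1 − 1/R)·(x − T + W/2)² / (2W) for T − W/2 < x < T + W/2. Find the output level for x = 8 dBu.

7.4 dBu

x − T + W/2 = 8 − 9 + 5 = 4.
GR = (1 − 1/4) × 4² / 20 = 0.75 × 16 / 20 = 0.6 dB.
Output = 8 − 0.6 = 7.4 dBu.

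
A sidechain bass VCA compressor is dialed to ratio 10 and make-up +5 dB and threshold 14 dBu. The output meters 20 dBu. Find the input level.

24 dBu

Before make-up, the level was 20 − 5 = 15 dBu.
That's 1 dB above the 14 dBu threshold.
Before 10:1 compression the overshoot was 1 × 10 = 10 dB, so input = 14 + 10 = 24 dBu.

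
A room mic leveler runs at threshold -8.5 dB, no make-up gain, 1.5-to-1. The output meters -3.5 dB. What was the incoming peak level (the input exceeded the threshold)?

-1 dB

Post-compression overshoot = -3.5 − (-8.5) = 5 dB.
Input overshoot = R × output overshoot = 7.5 dB → input = -8.5 + 7.5 = -1 dB.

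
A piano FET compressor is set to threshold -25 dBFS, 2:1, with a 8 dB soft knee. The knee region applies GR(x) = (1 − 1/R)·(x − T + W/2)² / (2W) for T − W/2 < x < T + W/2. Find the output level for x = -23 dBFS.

-24.125 dBFS

x − T + W/2 = -23 − (-25) + 4 = 6.
GR = (1 − 1/2) × 6² / 16 = 0.5 × 36 / 16 = 1.125 dB.
Output = -23 − 1.125 = -24.125 dBFS.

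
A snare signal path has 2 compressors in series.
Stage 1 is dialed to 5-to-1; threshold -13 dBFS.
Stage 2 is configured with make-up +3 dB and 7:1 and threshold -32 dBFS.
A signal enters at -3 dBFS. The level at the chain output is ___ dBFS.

Stage 1: -3 dBFS is 10 dB over -13 dBFS; at 5:1 that becomes 2 dB over, giving -11 dBFS.
Stage 2: -11 dBFS is 21 dB over -32 dBFS; at 7:1 that becomes 3 dB over, giving -29 dBFS; +3 dB make-up → -26 dBFS.

-26 dBFS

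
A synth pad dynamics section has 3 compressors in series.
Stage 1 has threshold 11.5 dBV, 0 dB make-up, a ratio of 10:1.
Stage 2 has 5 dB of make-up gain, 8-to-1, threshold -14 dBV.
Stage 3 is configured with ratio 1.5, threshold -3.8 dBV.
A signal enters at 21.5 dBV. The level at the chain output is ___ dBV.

-5.6875 dBV

Stage 1: 10 dB above 11.5 dBV, reduced 10:1 to 1 dB above → 12.5 dBV.
Stage 2: overshoot 26.5 dB → 26.5/8 = 3.3125 dB → -10.6875 dBV; +5 dB make-up → -5.6875 dBV.
Stage 3: -5.6875 dBV is at or below the -3.8 dBV threshold — no compression; output -5.6875 dBV.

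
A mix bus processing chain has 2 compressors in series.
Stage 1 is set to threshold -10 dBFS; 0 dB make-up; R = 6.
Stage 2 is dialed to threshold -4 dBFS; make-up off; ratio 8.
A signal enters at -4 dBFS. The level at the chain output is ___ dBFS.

Stage 1: overshoot 6 dB → 6/6 = 1 dB → -9 dBFS.
Stage 2: below threshold (-9 ≤ -4); passes unchanged; output -9 dBFS.

-9 dBFS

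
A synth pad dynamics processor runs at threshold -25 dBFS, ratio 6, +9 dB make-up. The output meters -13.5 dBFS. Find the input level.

-10 dBFS

Remove make-up: -13.5 − 9 = -22.5 dBFS.
The compressed level sits -22.5 − (-25) = 2.5 dB over threshold.
Input overshoot = R × output overshoot = 15 dB → input = -25 + 15 = -10 dBFS.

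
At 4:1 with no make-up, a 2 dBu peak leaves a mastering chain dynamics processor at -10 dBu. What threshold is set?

Gain reduction = 2 − (-10) = 12 dB; output overshoot = GR / (R − 1) = 12 / 3 = 4 dB.
Threshold = output − output overshoot = -10 − 4 = -14 dBu.

-14 dBu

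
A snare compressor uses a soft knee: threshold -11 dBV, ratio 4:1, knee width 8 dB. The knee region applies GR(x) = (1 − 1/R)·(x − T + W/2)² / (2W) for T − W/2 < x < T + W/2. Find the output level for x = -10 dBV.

-11.171875 dBV

x − T + W/2 = -10 − (-11) + 4 = 5.
GR = (1 − 1/4) × 5² / 16 = 0.75 × 25 / 16 = 1.171875 dB.
Output = -10 − 1.171875 = -11.171875 dBV.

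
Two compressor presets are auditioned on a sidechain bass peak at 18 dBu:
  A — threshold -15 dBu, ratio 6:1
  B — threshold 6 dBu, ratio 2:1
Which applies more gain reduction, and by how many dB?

A, by 21.5 dB

A: overshoot 33 dB → output overshoot 5.5 dB → GR 27.5 dB.
B: overshoot 12 dB → output overshoot 6 dB → GR 6 dB.
Difference: 21.5 dB in favour of A.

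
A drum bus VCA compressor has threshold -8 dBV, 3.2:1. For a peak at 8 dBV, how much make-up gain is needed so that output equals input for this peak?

The peak compresses to -8 + 16/3.2 = -3 dBV.
To reach 8 dBV requires 8 − (-3) = 11 dB of make-up.

11 dB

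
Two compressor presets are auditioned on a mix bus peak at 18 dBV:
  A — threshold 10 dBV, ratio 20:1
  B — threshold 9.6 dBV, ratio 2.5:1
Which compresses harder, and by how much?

A: GR = 8 − 8/20 = 7.6 dB.
B: GR = 8.4 − 8.4/2.5 = 5.04 dB.
A reduces 2.56 dB more.

A, by 2.56 dB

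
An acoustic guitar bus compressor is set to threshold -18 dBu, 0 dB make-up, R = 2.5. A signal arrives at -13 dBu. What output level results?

-16 dBu

-13 dBu sits 5 dB over threshold.
At 2.5:1 the overshoot is divided by 2.5, leaving 2 dB above threshold.
So the level is -18 + 2 = -16 dBu.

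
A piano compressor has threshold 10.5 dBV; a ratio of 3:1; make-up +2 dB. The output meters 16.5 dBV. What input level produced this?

Stripping the +2 dB make-up gives 14.5 dBV at the gain stage.
Post-compression overshoot = 14.5 − 10.5 = 4 dB.
Before 3:1 compression the overshoot was 4 × 3 = 12 dB, so input = 10.5 + 12 = 22.5 dBV.

22.5 dBV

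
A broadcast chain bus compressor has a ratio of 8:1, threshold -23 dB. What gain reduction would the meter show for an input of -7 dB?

-7 dB exceeds the threshold by 16 dB.
A 8:1 ratio leaves 2 dB of that excess.
Gain reduction = 16 − 2 = 14 dB.

14 dB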